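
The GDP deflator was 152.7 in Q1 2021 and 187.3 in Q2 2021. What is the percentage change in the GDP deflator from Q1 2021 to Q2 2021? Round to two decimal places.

Change = (187.3 − 152.7) / 152.7 × 100
       = 34.6 / 152.7 × 100 = 22.6588%

22.66%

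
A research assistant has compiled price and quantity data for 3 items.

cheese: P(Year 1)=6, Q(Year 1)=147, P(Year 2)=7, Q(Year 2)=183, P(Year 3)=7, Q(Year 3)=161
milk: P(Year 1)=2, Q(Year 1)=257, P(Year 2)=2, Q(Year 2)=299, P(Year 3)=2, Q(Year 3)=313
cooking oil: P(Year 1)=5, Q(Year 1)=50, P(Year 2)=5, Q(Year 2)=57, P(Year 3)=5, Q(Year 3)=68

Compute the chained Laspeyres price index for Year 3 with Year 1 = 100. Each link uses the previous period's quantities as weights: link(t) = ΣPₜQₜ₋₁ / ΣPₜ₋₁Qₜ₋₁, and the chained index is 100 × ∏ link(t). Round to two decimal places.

108.93

Link Year 1→Year 2:
ΣP(Year 2)Q(Year 1) = 7×147 + 2×257 + 5×50 = 1029 + 514 + 250 = 1793
ΣP(Year 1)Q(Year 1) = 6×147 + 2×257 + 5×50 = 882 + 514 + 250 = 1646
link = 1793/1646 = 1.089307
Link Year 2→Year 3:
ΣP(Year 3)Q(Year 2) = 7×183 + 2×299 + 5×57 = 1281 + 598 + 285 = 2164
ΣP(Year 2)Q(Year 2) = 7×183 + 2×299 + 5×57 = 1281 + 598 + 285 = 2164
link = 2164/2164 = 1.000000
Chained index = 100 × 1.089307 × 1.000000 = 108.9307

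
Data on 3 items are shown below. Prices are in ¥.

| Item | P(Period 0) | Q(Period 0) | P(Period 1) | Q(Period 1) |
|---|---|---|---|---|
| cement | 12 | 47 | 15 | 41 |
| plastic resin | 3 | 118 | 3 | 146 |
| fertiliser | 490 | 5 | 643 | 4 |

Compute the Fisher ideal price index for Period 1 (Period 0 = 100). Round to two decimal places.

Laspeyres component (base-period weights):
ΣP(Period 1)Q(Period 0) = 15×47 + 3×118 + 643×5 = 705 + 354 + 3215 = 4274
ΣP(Period 0)Q(Period 0) = 12×47 + 3×118 + 490×5 = 564 + 354 + 2450 = 3368
L = 4274 / 3368 × 100 = 126.9002
Paasche component (current-period weights):
ΣP(Period 1)Q(Period 1) = 15×41 + 3×146 + 643×4 = 615 + 438 + 2572 = 3625
ΣP(Period 0)Q(Period 1) = 12×41 + 3×146 + 490×4 = 492 + 438 + 1960 = 2890
P = 3625 / 2890 × 100 = 125.4325
Fisher = √(L × P) = √(126.9002 × 125.4325) = 126.1642

126.16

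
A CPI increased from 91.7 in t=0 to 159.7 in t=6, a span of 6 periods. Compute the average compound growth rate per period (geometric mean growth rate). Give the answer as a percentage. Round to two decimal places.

9.69%

Growth factor = (159.7/91.7)^(1/6) = (1.741549)^(1/6) = 1.096872
Growth rate = 1.096872 − 1 = 0.096872 = 9.6872%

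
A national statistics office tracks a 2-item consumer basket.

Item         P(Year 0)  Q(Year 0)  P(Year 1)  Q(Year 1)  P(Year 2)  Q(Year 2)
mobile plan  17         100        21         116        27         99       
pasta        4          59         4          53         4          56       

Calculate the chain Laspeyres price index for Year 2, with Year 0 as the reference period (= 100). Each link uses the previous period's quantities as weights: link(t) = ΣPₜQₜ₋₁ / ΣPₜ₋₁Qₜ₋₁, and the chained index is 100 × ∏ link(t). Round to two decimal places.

Link Year 0→Year 1:
ΣP(Year 1)Q(Year 0) = 21×100 + 4×59 = 2100 + 236 = 2336
ΣP(Year 0)Q(Year 0) = 17×100 + 4×59 = 1700 + 236 = 1936
link = 2336/1936 = 1.206612
Link Year 1→Year 2:
ΣP(Year 2)Q(Year 1) = 27×116 + 4×53 = 3132 + 212 = 3344
ΣP(Year 1)Q(Year 1) = 21×116 + 4×53 = 2436 + 212 = 2648
link = 3344/2648 = 1.262840
Chained index = 100 × 1.206612 × 1.262840 = 152.3757

152.38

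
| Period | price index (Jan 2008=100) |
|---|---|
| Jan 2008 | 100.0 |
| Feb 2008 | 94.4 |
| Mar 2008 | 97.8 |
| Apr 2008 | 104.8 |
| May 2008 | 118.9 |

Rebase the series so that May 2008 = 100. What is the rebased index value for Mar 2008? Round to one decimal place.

82.3

Rebased(Mar 2008) = 97.8 / 118.9 × 100 = 82.2540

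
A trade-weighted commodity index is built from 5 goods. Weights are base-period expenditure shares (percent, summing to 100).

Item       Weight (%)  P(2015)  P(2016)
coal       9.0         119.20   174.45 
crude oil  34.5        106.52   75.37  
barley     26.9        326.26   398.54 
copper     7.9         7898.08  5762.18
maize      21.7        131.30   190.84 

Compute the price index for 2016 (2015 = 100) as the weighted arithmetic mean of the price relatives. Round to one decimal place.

107.7

coal: 9.0 × (174.45/119.20) = 9.0 × 1.463507 = 13.1716
crude oil: 34.5 × (75.37/106.52) = 34.5 × 0.707567 = 24.4110
barley: 26.9 × (398.54/326.26) = 26.9 × 1.221541 = 32.8595
copper: 7.9 × (5762.18/7898.08) = 7.9 × 0.729567 = 5.7636
maize: 21.7 × (190.84/131.30) = 21.7 × 1.453465 = 31.5402
Index = Σ wᵢ·(p₁ᵢ/p₀ᵢ) = 13.1716 + 24.4110 + 32.8595 + 5.7636 + 31.5402 = 107.7458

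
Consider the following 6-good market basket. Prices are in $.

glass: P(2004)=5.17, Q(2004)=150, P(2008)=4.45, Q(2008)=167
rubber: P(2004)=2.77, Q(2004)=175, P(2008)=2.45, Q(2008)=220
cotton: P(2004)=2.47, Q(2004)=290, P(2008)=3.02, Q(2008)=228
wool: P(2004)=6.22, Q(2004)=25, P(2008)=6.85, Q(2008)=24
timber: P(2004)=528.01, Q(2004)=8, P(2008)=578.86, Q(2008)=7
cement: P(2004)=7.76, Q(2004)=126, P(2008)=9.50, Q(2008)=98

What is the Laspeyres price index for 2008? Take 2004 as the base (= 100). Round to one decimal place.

108.7

Laspeyres price index uses base-period quantities as weights.
ΣP(2008)·Q(2004) = 4.45×150 + 2.45×175 + 3.02×290 + 6.85×25 + 578.86×8 + 9.50×126 = 667.5 + 428.75 + 875.8 + 171.25 + 4630.88 + 1197 = 7971.18
ΣP(2004)·Q(2004) = 5.17×150 + 2.77×175 + 2.47×290 + 6.22×25 + 528.01×8 + 7.76×126 = 775.5 + 484.75 + 716.3 + 155.5 + 4224.08 + 977.76 = 7333.89
Index = 7971.18 / 7333.89 × 100 = 108.6897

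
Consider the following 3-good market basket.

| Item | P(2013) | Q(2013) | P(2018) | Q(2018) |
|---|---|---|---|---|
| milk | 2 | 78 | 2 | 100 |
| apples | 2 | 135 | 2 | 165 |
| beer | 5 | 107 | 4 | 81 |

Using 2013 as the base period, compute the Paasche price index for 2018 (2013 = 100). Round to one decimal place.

Paasche price index uses current-period quantities as weights.
ΣP(2018)·Q(2018) = 2×100 + 2×165 + 4×81 = 200 + 330 + 324 = 854
ΣP(2013)·Q(2018) = 2×100 + 2×165 + 5×81 = 200 + 330 + 405 = 935
Index = 854 / 935 × 100 = 91.3369

91.3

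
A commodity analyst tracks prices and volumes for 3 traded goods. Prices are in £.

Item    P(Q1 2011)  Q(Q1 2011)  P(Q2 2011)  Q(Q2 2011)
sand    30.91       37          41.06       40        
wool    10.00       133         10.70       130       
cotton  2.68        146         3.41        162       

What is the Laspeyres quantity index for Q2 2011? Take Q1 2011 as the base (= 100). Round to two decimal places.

103.69

Laspeyres quantity index uses base-period prices as weights.
ΣP(Q1 2011)·Q(Q2 2011) = 30.91×40 + 10.00×130 + 2.68×162 = 1236.4 + 1300 + 434.16 = 2970.56
ΣP(Q1 2011)·Q(Q1 2011) = 30.91×37 + 10.00×133 + 2.68×146 = 1143.67 + 1330 + 391.28 = 2864.95
Index = 2970.56 / 2864.95 × 100 = 103.6863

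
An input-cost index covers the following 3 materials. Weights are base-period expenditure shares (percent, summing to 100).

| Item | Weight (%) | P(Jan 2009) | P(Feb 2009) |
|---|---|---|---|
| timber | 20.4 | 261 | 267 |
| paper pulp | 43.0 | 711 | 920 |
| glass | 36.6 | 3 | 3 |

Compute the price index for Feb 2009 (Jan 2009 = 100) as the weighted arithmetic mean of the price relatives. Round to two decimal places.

timber: 20.4 × (267/261) = 20.4 × 1.022989 = 20.8690
paper pulp: 43.0 × (920/711) = 43.0 × 1.293952 = 55.6399
glass: 36.6 × (3/3) = 36.6 × 1.000000 = 36.6000
Index = Σ wᵢ·(p₁ᵢ/p₀ᵢ) = 20.8690 + 55.6399 + 36.6000 = 113.1089

113.11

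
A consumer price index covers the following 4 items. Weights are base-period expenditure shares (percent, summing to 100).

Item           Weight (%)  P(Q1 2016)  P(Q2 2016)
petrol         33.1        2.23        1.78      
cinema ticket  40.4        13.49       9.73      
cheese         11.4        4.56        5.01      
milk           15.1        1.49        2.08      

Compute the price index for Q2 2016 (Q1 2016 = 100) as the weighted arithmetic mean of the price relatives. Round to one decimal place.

89.2

petrol: 33.1 × (1.78/2.23) = 33.1 × 0.798206 = 26.4206
cinema ticket: 40.4 × (9.73/13.49) = 40.4 × 0.721275 = 29.1395
cheese: 11.4 × (5.01/4.56) = 11.4 × 1.098684 = 12.5250
milk: 15.1 × (2.08/1.49) = 15.1 × 1.395973 = 21.0792
Index = Σ wᵢ·(p₁ᵢ/p₀ᵢ) = 26.4206 + 29.1395 + 12.5250 + 21.0792 = 89.1643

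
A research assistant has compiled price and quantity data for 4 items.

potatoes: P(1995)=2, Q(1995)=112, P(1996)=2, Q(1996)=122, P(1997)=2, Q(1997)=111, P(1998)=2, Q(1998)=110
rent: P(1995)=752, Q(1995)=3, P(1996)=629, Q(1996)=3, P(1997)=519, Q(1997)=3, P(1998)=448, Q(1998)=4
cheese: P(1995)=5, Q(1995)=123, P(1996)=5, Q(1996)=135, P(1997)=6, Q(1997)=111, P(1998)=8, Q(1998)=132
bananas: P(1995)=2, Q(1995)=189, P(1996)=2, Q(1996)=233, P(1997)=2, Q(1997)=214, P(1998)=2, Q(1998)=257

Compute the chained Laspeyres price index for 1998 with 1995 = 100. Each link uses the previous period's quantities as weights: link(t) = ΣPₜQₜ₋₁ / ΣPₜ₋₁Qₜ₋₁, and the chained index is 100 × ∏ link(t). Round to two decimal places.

Link 1995→1996:
ΣP(1996)Q(1995) = 2×112 + 629×3 + 5×123 + 2×189 = 224 + 1887 + 615 + 378 = 3104
ΣP(1995)Q(1995) = 2×112 + 752×3 + 5×123 + 2×189 = 224 + 2256 + 615 + 378 = 3473
link = 3104/3473 = 0.893752
Link 1996→1997:
ΣP(1997)Q(1996) = 2×122 + 519×3 + 6×135 + 2×233 = 244 + 1557 + 810 + 466 = 3077
ΣP(1996)Q(1996) = 2×122 + 629×3 + 5×135 + 2×233 = 244 + 1887 + 675 + 466 = 3272
link = 3077/3272 = 0.940403
Link 1997→1998:
ΣP(1998)Q(1997) = 2×111 + 448×3 + 8×111 + 2×214 = 222 + 1344 + 888 + 428 = 2882
ΣP(1997)Q(1997) = 2×111 + 519×3 + 6×111 + 2×214 = 222 + 1557 + 666 + 428 = 2873
link = 2882/2873 = 1.003133
Chained index = 100 × 0.893752 × 0.940403 × 1.003133 = 84.3120

84.31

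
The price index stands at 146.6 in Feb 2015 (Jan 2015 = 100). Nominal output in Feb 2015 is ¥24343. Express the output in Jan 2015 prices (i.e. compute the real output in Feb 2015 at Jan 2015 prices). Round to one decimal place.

Real = Nominal ÷ (Index/100) = 24343 ÷ (146.6/100)
     = 24343 ÷ 1.466 = 16605.0477

16605.0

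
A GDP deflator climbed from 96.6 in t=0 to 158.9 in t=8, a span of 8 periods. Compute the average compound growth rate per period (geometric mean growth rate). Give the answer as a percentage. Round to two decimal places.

6.42%

Growth factor = (158.9/96.6)^(1/8) = (1.644928)^(1/8) = 1.064188
Growth rate = 1.064188 − 1 = 0.064188 = 6.4188%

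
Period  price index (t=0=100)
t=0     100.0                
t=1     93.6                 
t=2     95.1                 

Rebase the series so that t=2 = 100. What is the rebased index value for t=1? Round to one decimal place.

98.4

Rebased(t=1) = 93.6 / 95.1 × 100 = 98.4227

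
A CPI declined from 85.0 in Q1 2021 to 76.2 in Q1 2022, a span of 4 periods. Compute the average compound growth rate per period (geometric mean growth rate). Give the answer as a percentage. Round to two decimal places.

-2.70%

Growth factor = (76.2/85.0)^(1/4) = (0.896471)^(1/4) = 0.973047
Growth rate = 0.973047 − 1 = -0.026953 = -2.6953%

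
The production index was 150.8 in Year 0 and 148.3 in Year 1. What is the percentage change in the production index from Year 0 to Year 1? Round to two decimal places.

Change = (148.3 − 150.8) / 150.8 × 100
       = -2.5 / 150.8 × 100 = -1.6578%

-1.66%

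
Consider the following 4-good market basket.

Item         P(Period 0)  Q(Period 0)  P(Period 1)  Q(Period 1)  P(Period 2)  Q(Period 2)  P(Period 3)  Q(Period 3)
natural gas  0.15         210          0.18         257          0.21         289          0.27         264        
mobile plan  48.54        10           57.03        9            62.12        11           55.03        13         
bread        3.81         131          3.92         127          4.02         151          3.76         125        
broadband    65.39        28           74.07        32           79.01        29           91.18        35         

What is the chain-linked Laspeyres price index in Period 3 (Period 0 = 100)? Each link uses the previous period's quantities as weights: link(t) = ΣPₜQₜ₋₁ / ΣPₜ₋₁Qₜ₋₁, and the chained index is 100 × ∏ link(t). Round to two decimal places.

127.90

Link Period 0→Period 1:
ΣP(Period 1)Q(Period 0) = 0.18×210 + 57.03×10 + 3.92×131 + 74.07×28 = 37.8 + 570.3 + 513.52 + 2073.96 = 3195.58
ΣP(Period 0)Q(Period 0) = 0.15×210 + 48.54×10 + 3.81×131 + 65.39×28 = 31.5 + 485.4 + 499.11 + 1830.92 = 2846.93
link = 3195.58/2846.93 = 1.122465
Link Period 1→Period 2:
ΣP(Period 2)Q(Period 1) = 0.21×257 + 62.12×9 + 4.02×127 + 79.01×32 = 53.97 + 559.08 + 510.54 + 2528.32 = 3651.91
ΣP(Period 1)Q(Period 1) = 0.18×257 + 57.03×9 + 3.92×127 + 74.07×32 = 46.26 + 513.27 + 497.84 + 2370.24 = 3427.61
link = 3651.91/3427.61 = 1.065439
Link Period 2→Period 3:
ΣP(Period 3)Q(Period 2) = 0.27×289 + 55.03×11 + 3.76×151 + 91.18×29 = 78.03 + 605.33 + 567.76 + 2644.22 = 3895.34
ΣP(Period 2)Q(Period 2) = 0.21×289 + 62.12×11 + 4.02×151 + 79.01×29 = 60.69 + 683.32 + 607.02 + 2291.29 = 3642.32
link = 3895.34/3642.32 = 1.069467
Chained index = 100 × 1.122465 × 1.065439 × 1.069467 = 127.8995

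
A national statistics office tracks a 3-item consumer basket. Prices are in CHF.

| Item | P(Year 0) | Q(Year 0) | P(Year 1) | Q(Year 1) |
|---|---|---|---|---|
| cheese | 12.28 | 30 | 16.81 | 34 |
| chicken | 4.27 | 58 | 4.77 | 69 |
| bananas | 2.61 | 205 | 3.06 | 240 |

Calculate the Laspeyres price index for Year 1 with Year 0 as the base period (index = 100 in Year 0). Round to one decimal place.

Laspeyres price index uses base-period quantities as weights.
ΣP(Year 1)·Q(Year 0) = 16.81×30 + 4.77×58 + 3.06×205 = 504.3 + 276.66 + 627.3 = 1408.26
ΣP(Year 0)·Q(Year 0) = 12.28×30 + 4.27×58 + 2.61×205 = 368.4 + 247.66 + 535.05 = 1151.11
Index = 1408.26 / 1151.11 × 100 = 122.3393

122.3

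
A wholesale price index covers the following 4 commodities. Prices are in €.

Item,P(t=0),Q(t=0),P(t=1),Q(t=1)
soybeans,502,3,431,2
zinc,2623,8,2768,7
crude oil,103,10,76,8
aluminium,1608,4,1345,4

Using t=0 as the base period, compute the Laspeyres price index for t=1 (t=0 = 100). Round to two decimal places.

Laspeyres price index uses base-period quantities as weights.
ΣP(t=1)·Q(t=0) = 431×3 + 2768×8 + 76×10 + 1345×4 = 1293 + 22144 + 760 + 5380 = 29577
ΣP(t=0)·Q(t=0) = 502×3 + 2623×8 + 103×10 + 1608×4 = 1506 + 20984 + 1030 + 6432 = 29952
Index = 29577 / 29952 × 100 = 98.7480

98.75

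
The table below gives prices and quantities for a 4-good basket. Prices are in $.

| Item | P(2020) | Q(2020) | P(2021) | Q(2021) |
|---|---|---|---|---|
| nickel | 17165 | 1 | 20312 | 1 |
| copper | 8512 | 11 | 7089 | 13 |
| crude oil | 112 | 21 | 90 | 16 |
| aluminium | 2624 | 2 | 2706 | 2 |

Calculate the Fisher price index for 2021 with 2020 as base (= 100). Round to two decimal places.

88.83

Laspeyres component (base-period weights):
ΣP(2021)Q(2020) = 20312×1 + 7089×11 + 90×21 + 2706×2 = 20312 + 77979 + 1890 + 5412 = 105593
ΣP(2020)Q(2020) = 17165×1 + 8512×11 + 112×21 + 2624×2 = 17165 + 93632 + 2352 + 5248 = 118397
L = 105593 / 118397 × 100 = 89.1855
Paasche component (current-period weights):
ΣP(2021)Q(2021) = 20312×1 + 7089×13 + 90×16 + 2706×2 = 20312 + 92157 + 1440 + 5412 = 119321
ΣP(2020)Q(2021) = 17165×1 + 8512×13 + 112×16 + 2624×2 = 17165 + 110656 + 1792 + 5248 = 134861
P = 119321 / 134861 × 100 = 88.4770
Fisher = √(L × P) = √(89.1855 × 88.4770) = 88.8306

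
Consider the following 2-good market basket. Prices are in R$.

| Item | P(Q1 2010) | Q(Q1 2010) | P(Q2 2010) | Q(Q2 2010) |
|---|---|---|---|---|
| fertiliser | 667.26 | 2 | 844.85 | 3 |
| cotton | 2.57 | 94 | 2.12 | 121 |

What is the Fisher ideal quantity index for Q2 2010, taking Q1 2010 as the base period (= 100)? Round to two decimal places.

147.25

Laspeyres component (base-period weights):
ΣP(Q1 2010)Q(Q2 2010) = 667.26×3 + 2.57×121 = 2001.78 + 310.97 = 2312.75
ΣP(Q1 2010)Q(Q1 2010) = 667.26×2 + 2.57×94 = 1334.52 + 241.58 = 1576.1
L = 2312.75 / 1576.1 × 100 = 146.7388
Paasche component (current-period weights):
ΣP(Q2 2010)Q(Q2 2010) = 844.85×3 + 2.12×121 = 2534.55 + 256.52 = 2791.07
ΣP(Q2 2010)Q(Q1 2010) = 844.85×2 + 2.12×94 = 1689.7 + 199.28 = 1888.98
P = 2791.07 / 1888.98 × 100 = 147.7554
Fisher = √(L × P) = √(146.7388 × 147.7554) = 147.2462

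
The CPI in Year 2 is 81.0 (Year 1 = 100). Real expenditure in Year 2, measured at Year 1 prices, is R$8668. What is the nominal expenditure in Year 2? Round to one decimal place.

7021.1

Nominal = Real × (Index/100) = 8668 × (81.0/100)
        = 8668 × 0.810 = 7021.0800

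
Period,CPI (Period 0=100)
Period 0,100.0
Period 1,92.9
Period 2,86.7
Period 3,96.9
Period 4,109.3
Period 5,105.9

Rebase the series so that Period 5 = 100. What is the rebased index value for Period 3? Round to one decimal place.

91.5

Rebased(Period 3) = 96.9 / 105.9 × 100 = 91.5014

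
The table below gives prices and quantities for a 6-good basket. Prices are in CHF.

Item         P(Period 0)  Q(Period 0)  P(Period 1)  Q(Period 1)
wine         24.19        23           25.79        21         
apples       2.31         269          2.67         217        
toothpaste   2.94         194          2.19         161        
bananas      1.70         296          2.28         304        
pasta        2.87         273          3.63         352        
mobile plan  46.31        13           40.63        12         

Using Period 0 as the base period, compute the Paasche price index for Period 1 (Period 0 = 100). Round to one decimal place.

110.3

Paasche price index uses current-period quantities as weights.
ΣP(Period 1)·Q(Period 1) = 25.79×21 + 2.67×217 + 2.19×161 + 2.28×304 + 3.63×352 + 40.63×12 = 541.59 + 579.39 + 352.59 + 693.12 + 1277.76 + 487.56 = 3932.01
ΣP(Period 0)·Q(Period 1) = 24.19×21 + 2.31×217 + 2.94×161 + 1.70×304 + 2.87×352 + 46.31×12 = 507.99 + 501.27 + 473.34 + 516.8 + 1010.24 + 555.72 = 3565.36
Index = 3932.01 / 3565.36 × 100 = 110.2837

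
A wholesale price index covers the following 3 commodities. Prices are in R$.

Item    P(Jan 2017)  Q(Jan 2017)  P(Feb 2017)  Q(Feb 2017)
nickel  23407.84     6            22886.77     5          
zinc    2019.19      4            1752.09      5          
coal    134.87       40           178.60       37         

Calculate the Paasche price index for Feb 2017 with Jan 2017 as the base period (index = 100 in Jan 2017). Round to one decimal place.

98.2

Paasche price index uses current-period quantities as weights.
ΣP(Feb 2017)·Q(Feb 2017) = 22886.77×5 + 1752.09×5 + 178.60×37 = 114433.85 + 8760.45 + 6608.2 = 129802.5
ΣP(Jan 2017)·Q(Feb 2017) = 23407.84×5 + 2019.19×5 + 134.87×37 = 117039.2 + 10095.95 + 4990.19 = 132125.34
Index = 129802.5 / 132125.34 × 100 = 98.2419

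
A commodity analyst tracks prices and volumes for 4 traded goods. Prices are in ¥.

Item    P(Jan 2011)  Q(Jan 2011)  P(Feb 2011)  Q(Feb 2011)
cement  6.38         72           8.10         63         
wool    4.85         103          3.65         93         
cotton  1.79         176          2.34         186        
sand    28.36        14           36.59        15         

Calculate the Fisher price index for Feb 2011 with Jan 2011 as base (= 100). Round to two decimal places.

Laspeyres component (base-period weights):
ΣP(Feb 2011)Q(Jan 2011) = 8.10×72 + 3.65×103 + 2.34×176 + 36.59×14 = 583.2 + 375.95 + 411.84 + 512.26 = 1883.25
ΣP(Jan 2011)Q(Jan 2011) = 6.38×72 + 4.85×103 + 1.79×176 + 28.36×14 = 459.36 + 499.55 + 315.04 + 397.04 = 1670.99
L = 1883.25 / 1670.99 × 100 = 112.7026
Paasche component (current-period weights):
ΣP(Feb 2011)Q(Feb 2011) = 8.10×63 + 3.65×93 + 2.34×186 + 36.59×15 = 510.3 + 339.45 + 435.24 + 548.85 = 1833.84
ΣP(Jan 2011)Q(Feb 2011) = 6.38×63 + 4.85×93 + 1.79×186 + 28.36×15 = 401.94 + 451.05 + 332.94 + 425.4 = 1611.33
P = 1833.84 / 1611.33 × 100 = 113.8091
Fisher = √(L × P) = √(112.7026 × 113.8091) = 113.2545

113.25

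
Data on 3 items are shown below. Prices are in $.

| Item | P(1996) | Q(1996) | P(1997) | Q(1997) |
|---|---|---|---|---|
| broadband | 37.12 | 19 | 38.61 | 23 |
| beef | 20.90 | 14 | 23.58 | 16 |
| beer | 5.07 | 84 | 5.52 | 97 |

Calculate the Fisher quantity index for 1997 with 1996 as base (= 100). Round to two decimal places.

117.95

Laspeyres component (base-period weights):
ΣP(1996)Q(1997) = 37.12×23 + 20.90×16 + 5.07×97 = 853.76 + 334.4 + 491.79 = 1679.95
ΣP(1996)Q(1996) = 37.12×19 + 20.90×14 + 5.07×84 = 705.28 + 292.6 + 425.88 = 1423.76
L = 1679.95 / 1423.76 × 100 = 117.9939
Paasche component (current-period weights):
ΣP(1997)Q(1997) = 38.61×23 + 23.58×16 + 5.52×97 = 888.03 + 377.28 + 535.44 = 1800.75
ΣP(1997)Q(1996) = 38.61×19 + 23.58×14 + 5.52×84 = 733.59 + 330.12 + 463.68 = 1527.39
P = 1800.75 / 1527.39 × 100 = 117.8972
Fisher = √(L × P) = √(117.9939 × 117.8972) = 117.9455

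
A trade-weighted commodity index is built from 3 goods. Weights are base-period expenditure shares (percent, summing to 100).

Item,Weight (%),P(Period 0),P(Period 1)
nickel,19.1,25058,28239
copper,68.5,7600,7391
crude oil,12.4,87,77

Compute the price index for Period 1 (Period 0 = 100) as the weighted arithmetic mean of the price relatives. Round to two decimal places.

nickel: 19.1 × (28239/25058) = 19.1 × 1.126945 = 21.5247
copper: 68.5 × (7391/7600) = 68.5 × 0.972500 = 66.6163
crude oil: 12.4 × (77/87) = 12.4 × 0.885057 = 10.9747
Index = Σ wᵢ·(p₁ᵢ/p₀ᵢ) = 21.5247 + 66.6163 + 10.9747 = 99.1156

99.12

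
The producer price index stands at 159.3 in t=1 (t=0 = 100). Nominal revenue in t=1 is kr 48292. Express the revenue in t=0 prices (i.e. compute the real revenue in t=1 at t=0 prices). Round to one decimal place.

Real = Nominal ÷ (Index/100) = 48292 ÷ (159.3/100)
     = 48292 ÷ 1.593 = 30315.1287

30315.1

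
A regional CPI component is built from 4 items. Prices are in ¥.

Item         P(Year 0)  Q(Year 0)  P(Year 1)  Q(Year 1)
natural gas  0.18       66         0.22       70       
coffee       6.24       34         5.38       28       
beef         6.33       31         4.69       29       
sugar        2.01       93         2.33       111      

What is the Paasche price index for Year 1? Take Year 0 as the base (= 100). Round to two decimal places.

Paasche price index uses current-period quantities as weights.
ΣP(Year 1)·Q(Year 1) = 0.22×70 + 5.38×28 + 4.69×29 + 2.33×111 = 15.4 + 150.64 + 136.01 + 258.63 = 560.68
ΣP(Year 0)·Q(Year 1) = 0.18×70 + 6.24×28 + 6.33×29 + 2.01×111 = 12.6 + 174.72 + 183.57 + 223.11 = 594
Index = 560.68 / 594 × 100 = 94.3906

94.39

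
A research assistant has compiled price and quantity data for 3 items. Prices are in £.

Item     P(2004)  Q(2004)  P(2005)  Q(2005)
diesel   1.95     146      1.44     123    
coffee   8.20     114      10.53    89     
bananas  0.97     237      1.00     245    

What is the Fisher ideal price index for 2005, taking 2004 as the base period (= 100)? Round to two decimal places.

113.13

Laspeyres component (base-period weights):
ΣP(2005)Q(2004) = 1.44×146 + 10.53×114 + 1.00×237 = 210.24 + 1200.42 + 237 = 1647.66
ΣP(2004)Q(2004) = 1.95×146 + 8.20×114 + 0.97×237 = 284.7 + 934.8 + 229.89 = 1449.39
L = 1647.66 / 1449.39 × 100 = 113.6795
Paasche component (current-period weights):
ΣP(2005)Q(2005) = 1.44×123 + 10.53×89 + 1.00×245 = 177.12 + 937.17 + 245 = 1359.29
ΣP(2004)Q(2005) = 1.95×123 + 8.20×89 + 0.97×245 = 239.85 + 729.8 + 237.65 = 1207.3
P = 1359.29 / 1207.3 × 100 = 112.5892
Fisher = √(L × P) = √(113.6795 × 112.5892) = 113.1331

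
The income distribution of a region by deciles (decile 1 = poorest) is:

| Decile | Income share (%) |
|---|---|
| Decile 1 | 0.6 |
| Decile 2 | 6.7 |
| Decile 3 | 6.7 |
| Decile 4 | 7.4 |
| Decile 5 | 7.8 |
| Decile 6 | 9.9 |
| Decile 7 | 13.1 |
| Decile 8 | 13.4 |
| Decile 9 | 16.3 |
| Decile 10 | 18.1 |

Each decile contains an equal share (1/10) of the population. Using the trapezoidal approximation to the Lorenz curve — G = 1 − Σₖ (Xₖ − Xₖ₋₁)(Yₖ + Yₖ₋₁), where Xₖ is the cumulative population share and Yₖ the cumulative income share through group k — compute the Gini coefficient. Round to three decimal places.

Cumulative income shares Yₖ: 0.0060, 0.0730, 0.1400, 0.2140, 0.2920, 0.3910, 0.5220, 0.6560, 0.8190, 1.0000
Σ (Xₖ−Xₖ₋₁)(Yₖ+Yₖ₋₁) = (1/10)(0.0060+0.0000) + (1/10)(0.0730+0.0060) + (1/10)(0.1400+0.0730) + (1/10)(0.2140+0.1400) + (1/10)(0.2920+0.2140) + (1/10)(0.3910+0.2920) + (1/10)(0.5220+0.3910) + (1/10)(0.6560+0.5220) + (1/10)(0.8190+0.6560) + (1/10)(1.0000+0.8190)
  = 0.0006 + 0.0079 + 0.0213 + 0.0354 + 0.0506 + 0.0683 + 0.0913 + 0.1178 + 0.1475 + 0.1819 = 0.7226
G = 1 − 0.7226 = 0.2774

0.277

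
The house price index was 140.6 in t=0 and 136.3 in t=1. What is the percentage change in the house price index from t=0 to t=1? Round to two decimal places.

Change = (136.3 − 140.6) / 140.6 × 100
       = -4.3 / 140.6 × 100 = -3.0583%

-3.06%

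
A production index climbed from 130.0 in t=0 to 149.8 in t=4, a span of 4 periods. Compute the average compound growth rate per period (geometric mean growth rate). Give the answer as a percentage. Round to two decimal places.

3.61%

Growth factor = (149.8/130.0)^(1/4) = (1.152308)^(1/4) = 1.036077
Growth rate = 1.036077 − 1 = 0.036077 = 3.6077%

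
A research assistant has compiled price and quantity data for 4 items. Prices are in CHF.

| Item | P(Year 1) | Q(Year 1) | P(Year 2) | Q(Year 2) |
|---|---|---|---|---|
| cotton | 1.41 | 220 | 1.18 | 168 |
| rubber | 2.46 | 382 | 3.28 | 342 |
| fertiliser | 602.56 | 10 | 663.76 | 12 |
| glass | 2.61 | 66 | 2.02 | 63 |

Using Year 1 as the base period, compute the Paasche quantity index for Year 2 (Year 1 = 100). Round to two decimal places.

Paasche quantity index uses current-period prices as weights.
ΣP(Year 2)·Q(Year 2) = 1.18×168 + 3.28×342 + 663.76×12 + 2.02×63 = 198.24 + 1121.76 + 7965.12 + 127.26 = 9412.38
ΣP(Year 2)·Q(Year 1) = 1.18×220 + 3.28×382 + 663.76×10 + 2.02×66 = 259.6 + 1252.96 + 6637.6 + 133.32 = 8283.48
Index = 9412.38 / 8283.48 × 100 = 113.6283

113.63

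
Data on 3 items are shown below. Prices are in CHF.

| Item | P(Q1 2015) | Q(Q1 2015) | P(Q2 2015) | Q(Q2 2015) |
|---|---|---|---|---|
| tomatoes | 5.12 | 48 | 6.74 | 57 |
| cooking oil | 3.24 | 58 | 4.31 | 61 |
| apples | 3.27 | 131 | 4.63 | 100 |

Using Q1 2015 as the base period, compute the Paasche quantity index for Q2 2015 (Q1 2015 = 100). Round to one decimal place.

Paasche quantity index uses current-period prices as weights.
ΣP(Q2 2015)·Q(Q2 2015) = 6.74×57 + 4.31×61 + 4.63×100 = 384.18 + 262.91 + 463 = 1110.09
ΣP(Q2 2015)·Q(Q1 2015) = 6.74×48 + 4.31×58 + 4.63×131 = 323.52 + 249.98 + 606.53 = 1180.03
Index = 1110.09 / 1180.03 × 100 = 94.0730

94.1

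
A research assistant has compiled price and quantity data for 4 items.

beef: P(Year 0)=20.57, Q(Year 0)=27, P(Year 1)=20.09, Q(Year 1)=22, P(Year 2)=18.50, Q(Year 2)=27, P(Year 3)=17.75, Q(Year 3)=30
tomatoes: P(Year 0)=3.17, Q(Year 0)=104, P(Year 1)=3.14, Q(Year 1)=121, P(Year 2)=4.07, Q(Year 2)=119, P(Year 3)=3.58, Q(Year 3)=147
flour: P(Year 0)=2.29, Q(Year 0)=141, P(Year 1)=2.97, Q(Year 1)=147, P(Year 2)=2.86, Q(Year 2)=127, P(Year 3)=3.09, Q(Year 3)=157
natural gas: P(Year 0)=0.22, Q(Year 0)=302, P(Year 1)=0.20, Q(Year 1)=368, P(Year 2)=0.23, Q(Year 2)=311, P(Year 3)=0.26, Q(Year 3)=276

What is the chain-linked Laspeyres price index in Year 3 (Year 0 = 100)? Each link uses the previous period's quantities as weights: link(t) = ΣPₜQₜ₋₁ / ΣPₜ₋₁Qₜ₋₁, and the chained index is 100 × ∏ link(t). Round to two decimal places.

108.39

Link Year 0→Year 1:
ΣP(Year 1)Q(Year 0) = 20.09×27 + 3.14×104 + 2.97×141 + 0.20×302 = 542.43 + 326.56 + 418.77 + 60.4 = 1348.16
ΣP(Year 0)Q(Year 0) = 20.57×27 + 3.17×104 + 2.29×141 + 0.22×302 = 555.39 + 329.68 + 322.89 + 66.44 = 1274.4
link = 1348.16/1274.4 = 1.057878
Link Year 1→Year 2:
ΣP(Year 2)Q(Year 1) = 18.50×22 + 4.07×121 + 2.86×147 + 0.23×368 = 407 + 492.47 + 420.42 + 84.64 = 1404.53
ΣP(Year 1)Q(Year 1) = 20.09×22 + 3.14×121 + 2.97×147 + 0.20×368 = 441.98 + 379.94 + 436.59 + 73.6 = 1332.11
link = 1404.53/1332.11 = 1.054365
Link Year 2→Year 3:
ΣP(Year 3)Q(Year 2) = 17.75×27 + 3.58×119 + 3.09×127 + 0.26×311 = 479.25 + 426.02 + 392.43 + 80.86 = 1378.56
ΣP(Year 2)Q(Year 2) = 18.50×27 + 4.07×119 + 2.86×127 + 0.23×311 = 499.5 + 484.33 + 363.22 + 71.53 = 1418.58
link = 1378.56/1418.58 = 0.971789
Chained index = 100 × 1.057878 × 1.054365 × 0.971789 = 108.3923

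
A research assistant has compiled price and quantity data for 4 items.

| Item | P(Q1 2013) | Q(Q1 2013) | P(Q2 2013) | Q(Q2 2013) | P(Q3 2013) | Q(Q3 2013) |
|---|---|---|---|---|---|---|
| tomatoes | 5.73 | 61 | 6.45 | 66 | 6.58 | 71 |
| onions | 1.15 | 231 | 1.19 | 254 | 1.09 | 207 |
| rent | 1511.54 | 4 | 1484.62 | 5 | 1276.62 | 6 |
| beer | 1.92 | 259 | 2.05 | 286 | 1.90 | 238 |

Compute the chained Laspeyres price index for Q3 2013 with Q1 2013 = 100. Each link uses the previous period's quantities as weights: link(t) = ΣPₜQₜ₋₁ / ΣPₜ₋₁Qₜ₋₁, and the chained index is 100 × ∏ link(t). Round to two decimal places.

87.16

Link Q1 2013→Q2 2013:
ΣP(Q2 2013)Q(Q1 2013) = 6.45×61 + 1.19×231 + 1484.62×4 + 2.05×259 = 393.45 + 274.89 + 5938.48 + 530.95 = 7137.77
ΣP(Q1 2013)Q(Q1 2013) = 5.73×61 + 1.15×231 + 1511.54×4 + 1.92×259 = 349.53 + 265.65 + 6046.16 + 497.28 = 7158.62
link = 7137.77/7158.62 = 0.997087
Link Q2 2013→Q3 2013:
ΣP(Q3 2013)Q(Q2 2013) = 6.58×66 + 1.09×254 + 1276.62×5 + 1.90×286 = 434.28 + 276.86 + 6383.1 + 543.4 = 7637.64
ΣP(Q2 2013)Q(Q2 2013) = 6.45×66 + 1.19×254 + 1484.62×5 + 2.05×286 = 425.7 + 302.26 + 7423.1 + 586.3 = 8737.36
link = 7637.64/8737.36 = 0.874136
Chained index = 100 × 0.997087 × 0.874136 = 87.1590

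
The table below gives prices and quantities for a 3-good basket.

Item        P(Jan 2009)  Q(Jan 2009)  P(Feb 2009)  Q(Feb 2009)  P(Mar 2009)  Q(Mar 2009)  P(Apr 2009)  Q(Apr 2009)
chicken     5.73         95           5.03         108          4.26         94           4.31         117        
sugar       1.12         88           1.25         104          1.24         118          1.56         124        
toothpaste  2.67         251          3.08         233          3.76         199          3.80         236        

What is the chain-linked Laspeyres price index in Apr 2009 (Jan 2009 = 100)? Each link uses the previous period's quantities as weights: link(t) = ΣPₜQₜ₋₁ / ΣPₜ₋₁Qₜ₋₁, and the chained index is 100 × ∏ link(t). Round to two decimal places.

113.43

Link Jan 2009→Feb 2009:
ΣP(Feb 2009)Q(Jan 2009) = 5.03×95 + 1.25×88 + 3.08×251 = 477.85 + 110 + 773.08 = 1360.93
ΣP(Jan 2009)Q(Jan 2009) = 5.73×95 + 1.12×88 + 2.67×251 = 544.35 + 98.56 + 670.17 = 1313.08
link = 1360.93/1313.08 = 1.036441
Link Feb 2009→Mar 2009:
ΣP(Mar 2009)Q(Feb 2009) = 4.26×108 + 1.24×104 + 3.76×233 = 460.08 + 128.96 + 876.08 = 1465.12
ΣP(Feb 2009)Q(Feb 2009) = 5.03×108 + 1.25×104 + 3.08×233 = 543.24 + 130 + 717.64 = 1390.88
link = 1465.12/1390.88 = 1.053376
Link Mar 2009→Apr 2009:
ΣP(Apr 2009)Q(Mar 2009) = 4.31×94 + 1.56×118 + 3.80×199 = 405.14 + 184.08 + 756.2 = 1345.42
ΣP(Mar 2009)Q(Mar 2009) = 4.26×94 + 1.24×118 + 3.76×199 = 400.44 + 146.32 + 748.24 = 1295
link = 1345.42/1295 = 1.038934
Chained index = 100 × 1.036441 × 1.053376 × 1.038934 = 113.4269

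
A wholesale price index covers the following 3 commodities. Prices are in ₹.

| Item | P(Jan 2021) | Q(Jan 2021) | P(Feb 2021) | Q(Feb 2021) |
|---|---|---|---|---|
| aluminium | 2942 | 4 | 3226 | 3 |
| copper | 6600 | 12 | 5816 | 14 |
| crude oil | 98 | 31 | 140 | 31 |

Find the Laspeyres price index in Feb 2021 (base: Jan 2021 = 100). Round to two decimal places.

92.59

Laspeyres price index uses base-period quantities as weights.
ΣP(Feb 2021)·Q(Jan 2021) = 3226×4 + 5816×12 + 140×31 = 12904 + 69792 + 4340 = 87036
ΣP(Jan 2021)·Q(Jan 2021) = 2942×4 + 6600×12 + 98×31 = 11768 + 79200 + 3038 = 94006
Index = 87036 / 94006 × 100 = 92.5856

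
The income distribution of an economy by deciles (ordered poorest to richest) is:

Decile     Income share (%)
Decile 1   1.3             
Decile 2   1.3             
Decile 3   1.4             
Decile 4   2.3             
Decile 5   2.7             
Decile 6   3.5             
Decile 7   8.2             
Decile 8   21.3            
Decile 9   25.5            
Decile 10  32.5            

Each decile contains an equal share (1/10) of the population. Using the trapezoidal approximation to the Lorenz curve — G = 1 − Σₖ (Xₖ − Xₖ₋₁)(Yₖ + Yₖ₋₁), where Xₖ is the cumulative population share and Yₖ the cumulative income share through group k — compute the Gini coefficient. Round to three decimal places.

0.568

Cumulative income shares Yₖ: 0.0130, 0.0260, 0.0400, 0.0630, 0.0900, 0.1250, 0.2070, 0.4200, 0.6750, 1.0000
Σ (Xₖ−Xₖ₋₁)(Yₖ+Yₖ₋₁) = (1/10)(0.0130+0.0000) + (1/10)(0.0260+0.0130) + (1/10)(0.0400+0.0260) + (1/10)(0.0630+0.0400) + (1/10)(0.0900+0.0630) + (1/10)(0.1250+0.0900) + (1/10)(0.2070+0.1250) + (1/10)(0.4200+0.2070) + (1/10)(0.6750+0.4200) + (1/10)(1.0000+0.6750)
  = 0.0013 + 0.0039 + 0.0066 + 0.0103 + 0.0153 + 0.0215 + 0.0332 + 0.0627 + 0.1095 + 0.1675 = 0.4318
G = 1 − 0.4318 = 0.5682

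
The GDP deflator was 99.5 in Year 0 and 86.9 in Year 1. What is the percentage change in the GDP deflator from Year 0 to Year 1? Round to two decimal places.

Change = (86.9 − 99.5) / 99.5 × 100
       = -12.6 / 99.5 × 100 = -12.6633%

-12.66%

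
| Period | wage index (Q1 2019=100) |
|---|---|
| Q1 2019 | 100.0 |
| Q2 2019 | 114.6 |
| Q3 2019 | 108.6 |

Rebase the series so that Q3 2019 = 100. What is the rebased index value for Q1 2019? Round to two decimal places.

92.08

Rebased(Q1 2019) = 100.0 / 108.6 × 100 = 92.0810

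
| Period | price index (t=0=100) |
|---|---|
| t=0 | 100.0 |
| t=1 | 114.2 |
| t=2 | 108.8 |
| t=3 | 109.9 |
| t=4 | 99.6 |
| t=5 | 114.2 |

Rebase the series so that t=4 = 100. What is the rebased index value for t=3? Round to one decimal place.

110.3

Rebased(t=3) = 109.9 / 99.6 × 100 = 110.3414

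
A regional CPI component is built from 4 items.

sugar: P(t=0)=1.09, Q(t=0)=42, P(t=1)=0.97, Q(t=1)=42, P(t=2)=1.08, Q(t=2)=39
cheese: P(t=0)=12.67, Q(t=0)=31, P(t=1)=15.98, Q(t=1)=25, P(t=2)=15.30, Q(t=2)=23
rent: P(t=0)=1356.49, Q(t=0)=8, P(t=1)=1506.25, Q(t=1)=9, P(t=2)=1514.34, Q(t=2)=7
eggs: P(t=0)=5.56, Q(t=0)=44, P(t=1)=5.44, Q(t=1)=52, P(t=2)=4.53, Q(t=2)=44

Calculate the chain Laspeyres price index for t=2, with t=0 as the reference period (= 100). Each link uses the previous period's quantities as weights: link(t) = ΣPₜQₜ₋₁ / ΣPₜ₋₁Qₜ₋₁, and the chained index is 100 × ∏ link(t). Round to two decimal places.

111.29

Link t=0→t=1:
ΣP(t=1)Q(t=0) = 0.97×42 + 15.98×31 + 1506.25×8 + 5.44×44 = 40.74 + 495.38 + 12050 + 239.36 = 12825.48
ΣP(t=0)Q(t=0) = 1.09×42 + 12.67×31 + 1356.49×8 + 5.56×44 = 45.78 + 392.77 + 10851.92 + 244.64 = 11535.11
link = 12825.48/11535.11 = 1.111865
Link t=1→t=2:
ΣP(t=2)Q(t=1) = 1.08×42 + 15.30×25 + 1514.34×9 + 4.53×52 = 45.36 + 382.5 + 13629.06 + 235.56 = 14292.48
ΣP(t=1)Q(t=1) = 0.97×42 + 15.98×25 + 1506.25×9 + 5.44×52 = 40.74 + 399.5 + 13556.25 + 282.88 = 14279.37
link = 14292.48/14279.37 = 1.000918
Chained index = 100 × 1.111865 × 1.000918 = 111.2885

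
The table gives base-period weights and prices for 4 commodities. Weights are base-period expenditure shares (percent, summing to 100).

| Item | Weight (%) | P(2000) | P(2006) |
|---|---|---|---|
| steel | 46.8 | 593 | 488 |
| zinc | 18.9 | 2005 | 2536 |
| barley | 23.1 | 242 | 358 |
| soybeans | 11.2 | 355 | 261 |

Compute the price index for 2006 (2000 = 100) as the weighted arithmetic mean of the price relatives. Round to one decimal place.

104.8

steel: 46.8 × (488/593) = 46.8 × 0.822934 = 38.5133
zinc: 18.9 × (2536/2005) = 18.9 × 1.264838 = 23.9054
barley: 23.1 × (358/242) = 23.1 × 1.479339 = 34.1727
soybeans: 11.2 × (261/355) = 11.2 × 0.735211 = 8.2344
Index = Σ wᵢ·(p₁ᵢ/p₀ᵢ) = 38.5133 + 23.9054 + 34.1727 + 8.2344 = 104.8259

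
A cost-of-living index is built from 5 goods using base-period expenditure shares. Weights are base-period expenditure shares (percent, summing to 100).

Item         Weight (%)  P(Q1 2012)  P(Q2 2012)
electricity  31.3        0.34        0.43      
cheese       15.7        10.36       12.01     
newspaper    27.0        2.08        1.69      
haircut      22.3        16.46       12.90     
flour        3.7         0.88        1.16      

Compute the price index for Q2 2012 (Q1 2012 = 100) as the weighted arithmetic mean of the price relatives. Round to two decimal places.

electricity: 31.3 × (0.43/0.34) = 31.3 × 1.264706 = 39.5853
cheese: 15.7 × (12.01/10.36) = 15.7 × 1.159266 = 18.2005
newspaper: 27.0 × (1.69/2.08) = 27.0 × 0.812500 = 21.9375
haircut: 22.3 × (12.90/16.46) = 22.3 × 0.783718 = 17.4769
flour: 3.7 × (1.16/0.88) = 3.7 × 1.318182 = 4.8773
Index = Σ wᵢ·(p₁ᵢ/p₀ᵢ) = 39.5853 + 18.2005 + 21.9375 + 17.4769 + 4.8773 = 102.0775

102.08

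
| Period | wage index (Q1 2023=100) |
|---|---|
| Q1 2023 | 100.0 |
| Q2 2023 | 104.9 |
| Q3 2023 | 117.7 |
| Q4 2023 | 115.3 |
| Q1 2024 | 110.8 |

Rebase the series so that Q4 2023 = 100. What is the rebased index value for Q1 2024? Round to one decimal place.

96.1

Rebased(Q1 2024) = 110.8 / 115.3 × 100 = 96.0971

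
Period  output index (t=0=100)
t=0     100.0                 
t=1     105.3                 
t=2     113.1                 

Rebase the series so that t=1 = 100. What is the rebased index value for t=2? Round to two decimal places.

Rebased(t=2) = 113.1 / 105.3 × 100 = 107.4074

107.41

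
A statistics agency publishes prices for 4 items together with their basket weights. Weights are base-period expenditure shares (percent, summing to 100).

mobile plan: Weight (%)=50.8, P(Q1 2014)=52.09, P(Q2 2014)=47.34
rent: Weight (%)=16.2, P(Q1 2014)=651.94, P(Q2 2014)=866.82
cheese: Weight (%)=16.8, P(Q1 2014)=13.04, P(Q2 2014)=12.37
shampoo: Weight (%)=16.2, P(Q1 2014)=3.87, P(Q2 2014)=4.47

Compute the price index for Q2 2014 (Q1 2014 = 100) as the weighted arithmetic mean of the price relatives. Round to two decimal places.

102.36

mobile plan: 50.8 × (47.34/52.09) = 50.8 × 0.908812 = 46.1676
rent: 16.2 × (866.82/651.94) = 16.2 × 1.329601 = 21.5395
cheese: 16.8 × (12.37/13.04) = 16.8 × 0.948620 = 15.9368
shampoo: 16.2 × (4.47/3.87) = 16.2 × 1.155039 = 18.7116
Index = Σ wᵢ·(p₁ᵢ/p₀ᵢ) = 46.1676 + 21.5395 + 15.9368 + 18.7116 = 102.3556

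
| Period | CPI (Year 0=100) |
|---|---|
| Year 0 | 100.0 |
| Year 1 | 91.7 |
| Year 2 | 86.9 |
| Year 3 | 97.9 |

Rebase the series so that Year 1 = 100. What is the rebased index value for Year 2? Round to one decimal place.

94.8

Rebased(Year 2) = 86.9 / 91.7 × 100 = 94.7655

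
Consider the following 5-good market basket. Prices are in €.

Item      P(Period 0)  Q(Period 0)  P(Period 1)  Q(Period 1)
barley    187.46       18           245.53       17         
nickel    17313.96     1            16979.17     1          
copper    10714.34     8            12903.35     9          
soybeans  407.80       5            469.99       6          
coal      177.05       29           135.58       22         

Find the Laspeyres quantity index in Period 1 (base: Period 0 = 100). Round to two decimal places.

Laspeyres quantity index uses base-period prices as weights.
ΣP(Period 0)·Q(Period 1) = 187.46×17 + 17313.96×1 + 10714.34×9 + 407.80×6 + 177.05×22 = 3186.82 + 17313.96 + 96429.06 + 2446.8 + 3895.1 = 123271.74
ΣP(Period 0)·Q(Period 0) = 187.46×18 + 17313.96×1 + 10714.34×8 + 407.80×5 + 177.05×29 = 3374.28 + 17313.96 + 85714.72 + 2039 + 5134.45 = 113576.41
Index = 123271.74 / 113576.41 × 100 = 108.5364

108.54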